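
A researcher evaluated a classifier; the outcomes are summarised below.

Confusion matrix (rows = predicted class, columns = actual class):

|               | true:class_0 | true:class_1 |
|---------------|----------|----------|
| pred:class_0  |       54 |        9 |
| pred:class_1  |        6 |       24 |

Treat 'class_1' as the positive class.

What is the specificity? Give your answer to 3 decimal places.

0.900

Specificity = TN/(TN+FP) = 54/(54+6) = 0.900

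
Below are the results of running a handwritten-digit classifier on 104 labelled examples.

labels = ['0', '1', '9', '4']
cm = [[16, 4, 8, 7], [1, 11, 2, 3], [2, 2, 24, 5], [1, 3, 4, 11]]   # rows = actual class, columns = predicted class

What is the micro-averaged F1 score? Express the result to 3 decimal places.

Micro-averaging pools counts across classes: ΣTP=62, ΣFP=42, ΣFN=42.
Micro-F1 score = 2·TP/(2·TP+FP+FN) on pooled counts = 0.596 (equals overall accuracy in single-label multiclass).

0.596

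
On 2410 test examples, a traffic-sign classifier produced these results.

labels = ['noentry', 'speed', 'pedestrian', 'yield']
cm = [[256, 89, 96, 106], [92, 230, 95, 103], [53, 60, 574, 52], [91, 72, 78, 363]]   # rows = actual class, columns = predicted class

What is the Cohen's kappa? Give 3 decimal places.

Observed agreement pₒ = trace/N = 1423/2410 = 0.5905
Expected agreement pₑ = Σ (rowᵢ·colᵢ)/N² = (547·492 + 520·451 + 739·843 + 604·624)/2410² = 0.2589
κ = (pₒ − pₑ)/(1 − pₑ) = (0.5905 − 0.2589)/(1 − 0.2589) = 0.447

0.447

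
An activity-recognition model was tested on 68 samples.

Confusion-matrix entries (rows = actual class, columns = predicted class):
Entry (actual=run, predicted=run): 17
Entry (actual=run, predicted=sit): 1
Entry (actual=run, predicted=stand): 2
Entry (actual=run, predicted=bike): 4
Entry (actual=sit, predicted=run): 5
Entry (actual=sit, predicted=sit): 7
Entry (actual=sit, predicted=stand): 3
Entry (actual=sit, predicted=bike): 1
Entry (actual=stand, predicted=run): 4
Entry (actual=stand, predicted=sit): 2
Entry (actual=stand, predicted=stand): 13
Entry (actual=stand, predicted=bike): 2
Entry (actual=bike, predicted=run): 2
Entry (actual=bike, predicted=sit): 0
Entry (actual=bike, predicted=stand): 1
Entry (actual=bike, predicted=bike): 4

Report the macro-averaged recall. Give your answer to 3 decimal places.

Per-class recall (TP/(TP+FN)):
  run: TP=17, FN=1+2+4=7 → 17/24 = 0.7083
  sit: TP=7, FN=5+3+1=9 → 7/16 = 0.4375
  stand: TP=13, FN=4+2+2=8 → 13/21 = 0.6190
  bike: TP=4, FN=2+0+1=3 → 4/7 = 0.5714
Macro-recall = mean = (0.7083 + 0.4375 + 0.6190 + 0.5714) / 4 = 0.584

0.584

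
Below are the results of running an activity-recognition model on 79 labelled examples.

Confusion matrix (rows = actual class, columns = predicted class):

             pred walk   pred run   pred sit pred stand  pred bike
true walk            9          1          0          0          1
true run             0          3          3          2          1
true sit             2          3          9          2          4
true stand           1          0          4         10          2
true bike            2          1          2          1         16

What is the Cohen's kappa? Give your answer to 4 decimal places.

Observed agreement pₒ = trace/N = 47/79 = 0.59494
Expected agreement pₑ = Σ (rowᵢ·colᵢ)/N² = (11·14 + 9·8 + 20·18 + 17·15 + 22·24)/79² = 0.21936
κ = (pₒ − pₑ)/(1 − pₑ) = (0.59494 − 0.21936)/(1 − 0.21936) = 0.4811

0.4811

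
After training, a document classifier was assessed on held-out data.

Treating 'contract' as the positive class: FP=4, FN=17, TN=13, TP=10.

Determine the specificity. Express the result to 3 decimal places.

0.765

Specificity = TN/(TN+FP) = 13/(13+4) = 0.765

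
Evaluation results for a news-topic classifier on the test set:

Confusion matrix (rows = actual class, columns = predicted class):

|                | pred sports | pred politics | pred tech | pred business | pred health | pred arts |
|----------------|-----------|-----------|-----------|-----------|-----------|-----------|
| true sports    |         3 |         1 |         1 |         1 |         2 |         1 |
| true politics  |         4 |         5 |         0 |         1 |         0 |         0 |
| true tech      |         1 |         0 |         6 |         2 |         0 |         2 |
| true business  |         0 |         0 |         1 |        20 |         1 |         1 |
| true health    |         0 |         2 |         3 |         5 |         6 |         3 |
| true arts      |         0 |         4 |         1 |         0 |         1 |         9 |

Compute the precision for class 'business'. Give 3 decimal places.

0.690

One-vs-rest for 'business': TP = diagonal; FP = other classes predicted 'business'; FN = 'business' predicted as other.
precision = TP/(TP+FP).
business: TP=20, FP=1+1+2+5+0=9 → 20/29 = 0.6897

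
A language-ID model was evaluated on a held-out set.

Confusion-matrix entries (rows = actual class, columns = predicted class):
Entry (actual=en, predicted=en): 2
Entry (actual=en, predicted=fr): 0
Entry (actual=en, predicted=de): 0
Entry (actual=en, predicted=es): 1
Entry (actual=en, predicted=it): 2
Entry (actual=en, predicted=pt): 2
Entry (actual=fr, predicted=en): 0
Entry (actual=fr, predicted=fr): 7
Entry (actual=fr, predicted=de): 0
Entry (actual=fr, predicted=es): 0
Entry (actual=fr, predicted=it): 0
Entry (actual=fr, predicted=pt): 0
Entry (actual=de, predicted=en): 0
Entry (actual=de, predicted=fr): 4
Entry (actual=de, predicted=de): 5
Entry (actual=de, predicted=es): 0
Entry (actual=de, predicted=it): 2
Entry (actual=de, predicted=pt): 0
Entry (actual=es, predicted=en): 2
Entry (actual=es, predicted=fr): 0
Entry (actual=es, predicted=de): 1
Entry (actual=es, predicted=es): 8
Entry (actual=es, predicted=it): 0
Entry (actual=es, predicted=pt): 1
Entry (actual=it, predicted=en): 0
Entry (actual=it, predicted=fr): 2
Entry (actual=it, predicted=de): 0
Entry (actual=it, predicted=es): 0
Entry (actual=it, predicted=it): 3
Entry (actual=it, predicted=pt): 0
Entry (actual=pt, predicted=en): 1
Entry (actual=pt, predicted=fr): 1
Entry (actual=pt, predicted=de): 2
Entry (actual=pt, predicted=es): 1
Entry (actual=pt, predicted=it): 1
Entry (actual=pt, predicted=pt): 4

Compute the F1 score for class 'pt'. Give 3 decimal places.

0.471

One-vs-rest for 'pt': TP = diagonal; FP = other classes predicted 'pt'; FN = 'pt' predicted as other.
F1 score = 2·TP/(2·TP+FP+FN).
pt: TP=4, FP=2+0+0+1+0=3, FN=1+1+2+1+1=6 → 8/17 = 0.4706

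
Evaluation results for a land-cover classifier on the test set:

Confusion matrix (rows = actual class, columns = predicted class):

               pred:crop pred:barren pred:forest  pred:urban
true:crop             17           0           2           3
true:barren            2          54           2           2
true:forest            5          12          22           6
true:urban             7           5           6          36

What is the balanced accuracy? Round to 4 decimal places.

0.7071

Balanced accuracy = mean of per-class recall.
  crop: recall = 17/22 = 0.77273
  barren: recall = 54/60 = 0.90000
  forest: recall = 22/45 = 0.48889
  urban: recall = 36/54 = 0.66667
Mean = (0.77273 + 0.90000 + 0.48889 + 0.66667) / 4 = 0.7071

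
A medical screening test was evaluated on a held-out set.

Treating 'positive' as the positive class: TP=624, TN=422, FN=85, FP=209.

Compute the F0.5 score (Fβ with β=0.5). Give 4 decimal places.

Fβ = (1+β²)·TP / ((1+β²)·TP + β²·FN + FP), with β²=1/4
= 1.25·624 / (1.25·624 + 0.25·85 + 209) = 0.7721

0.7721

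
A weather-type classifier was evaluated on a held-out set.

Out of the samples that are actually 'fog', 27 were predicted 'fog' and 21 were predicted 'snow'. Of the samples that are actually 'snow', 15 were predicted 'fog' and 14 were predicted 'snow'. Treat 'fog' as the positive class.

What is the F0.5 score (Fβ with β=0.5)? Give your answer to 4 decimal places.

Fβ = (1+β²)·TP / ((1+β²)·TP + β²·FN + FP), with β²=1/4
= 1.25·27 / (1.25·27 + 0.25·21 + 15) = 0.6250

0.6250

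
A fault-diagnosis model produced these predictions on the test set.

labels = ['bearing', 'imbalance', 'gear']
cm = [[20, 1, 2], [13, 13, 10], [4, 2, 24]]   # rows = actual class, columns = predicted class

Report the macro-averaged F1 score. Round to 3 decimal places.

Per-class F1 score (2·TP/(2·TP+FP+FN)):
  bearing: TP=20, FP=13+4=17, FN=1+2=3 → 40/60 = 0.6667
  imbalance: TP=13, FP=1+2=3, FN=13+10=23 → 26/52 = 0.5000
  gear: TP=24, FP=2+10=12, FN=4+2=6 → 48/66 = 0.7273
Macro-F1 score = mean = (0.6667 + 0.5000 + 0.7273) / 3 = 0.631

0.631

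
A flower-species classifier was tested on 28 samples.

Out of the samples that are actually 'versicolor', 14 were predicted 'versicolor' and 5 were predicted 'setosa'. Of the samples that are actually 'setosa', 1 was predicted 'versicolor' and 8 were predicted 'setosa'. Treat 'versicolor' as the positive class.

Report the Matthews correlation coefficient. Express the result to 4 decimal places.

0.5860

MCC = (TP·TN − FP·FN) / √((TP+FP)(TP+FN)(TN+FP)(TN+FN))
Numerator = 14·8 − 1·5 = 107
Denominator = √(15·19·9·13) = √33345 = 182.6061
MCC = 107 / 182.6061 = 0.5860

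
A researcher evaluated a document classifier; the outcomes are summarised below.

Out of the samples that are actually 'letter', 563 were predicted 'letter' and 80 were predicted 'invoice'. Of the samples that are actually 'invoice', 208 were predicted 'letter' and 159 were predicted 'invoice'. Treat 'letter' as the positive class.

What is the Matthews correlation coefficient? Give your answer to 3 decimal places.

0.349

MCC = (TP·TN − FP·FN) / √((TP+FP)(TP+FN)(TN+FP)(TN+FN))
Numerator = 563·159 − 208·80 = 72877
Denominator = √(771·643·367·239) = √43483982889 = 208528.1345
MCC = 72877 / 208528.1345 = 0.349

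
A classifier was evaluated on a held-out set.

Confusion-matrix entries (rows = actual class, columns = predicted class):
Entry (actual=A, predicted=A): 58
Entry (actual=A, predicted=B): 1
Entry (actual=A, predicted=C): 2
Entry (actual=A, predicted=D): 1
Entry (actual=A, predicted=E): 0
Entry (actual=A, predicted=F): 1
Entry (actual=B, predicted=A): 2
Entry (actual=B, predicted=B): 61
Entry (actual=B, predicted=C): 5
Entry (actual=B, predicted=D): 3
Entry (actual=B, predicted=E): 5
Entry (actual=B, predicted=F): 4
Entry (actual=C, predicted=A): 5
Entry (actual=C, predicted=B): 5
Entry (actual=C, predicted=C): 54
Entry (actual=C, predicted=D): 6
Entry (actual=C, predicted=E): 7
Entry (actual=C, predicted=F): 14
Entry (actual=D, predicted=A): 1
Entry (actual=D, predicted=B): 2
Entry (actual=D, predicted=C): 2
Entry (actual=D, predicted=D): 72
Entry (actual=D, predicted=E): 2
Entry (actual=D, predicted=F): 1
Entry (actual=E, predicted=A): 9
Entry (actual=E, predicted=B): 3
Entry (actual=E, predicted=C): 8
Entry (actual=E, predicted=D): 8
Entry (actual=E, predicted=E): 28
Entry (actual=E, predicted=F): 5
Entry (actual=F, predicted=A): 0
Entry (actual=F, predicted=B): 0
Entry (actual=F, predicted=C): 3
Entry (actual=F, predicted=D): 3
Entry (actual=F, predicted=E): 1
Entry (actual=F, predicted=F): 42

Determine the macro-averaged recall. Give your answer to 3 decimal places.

Per-class recall (TP/(TP+FN)):
  A: TP=58, FN=1+2+1+0+1=5 → 58/63 = 0.9206
  B: TP=61, FN=2+5+3+5+4=19 → 61/80 = 0.7625
  C: TP=54, FN=5+5+6+7+14=37 → 54/91 = 0.5934
  D: TP=72, FN=1+2+2+2+1=8 → 72/80 = 0.9000
  E: TP=28, FN=9+3+8+8+5=33 → 28/61 = 0.4590
  F: TP=42, FN=0+0+3+3+1=7 → 42/49 = 0.8571
Macro-recall = mean = (0.9206 + 0.7625 + 0.5934 + 0.9000 + 0.4590 + 0.8571) / 6 = 0.749

0.749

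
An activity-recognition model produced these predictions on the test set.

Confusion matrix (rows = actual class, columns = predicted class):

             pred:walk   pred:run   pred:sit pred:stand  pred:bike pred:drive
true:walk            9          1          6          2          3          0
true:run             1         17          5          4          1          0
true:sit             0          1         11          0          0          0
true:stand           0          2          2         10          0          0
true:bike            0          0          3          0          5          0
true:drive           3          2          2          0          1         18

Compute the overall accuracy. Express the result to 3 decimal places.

Accuracy = trace / total = (9+17+11+10+5+18=70) / 109 = 70/109 = 0.642

0.642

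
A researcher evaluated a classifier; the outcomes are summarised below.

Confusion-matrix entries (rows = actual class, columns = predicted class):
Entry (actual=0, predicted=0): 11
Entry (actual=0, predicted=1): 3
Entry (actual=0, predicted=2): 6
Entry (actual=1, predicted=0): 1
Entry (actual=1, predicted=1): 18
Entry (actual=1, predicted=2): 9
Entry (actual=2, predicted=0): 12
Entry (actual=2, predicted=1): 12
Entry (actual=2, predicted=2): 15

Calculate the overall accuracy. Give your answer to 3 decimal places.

Accuracy = trace / total = (11+18+15=44) / 87 = 44/87 = 0.506

0.506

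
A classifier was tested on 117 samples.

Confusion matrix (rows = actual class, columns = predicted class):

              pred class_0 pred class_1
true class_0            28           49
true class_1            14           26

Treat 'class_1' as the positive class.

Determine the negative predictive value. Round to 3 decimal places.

0.667

NPV = TN/(TN+FN) = 28/(28+14) = 0.667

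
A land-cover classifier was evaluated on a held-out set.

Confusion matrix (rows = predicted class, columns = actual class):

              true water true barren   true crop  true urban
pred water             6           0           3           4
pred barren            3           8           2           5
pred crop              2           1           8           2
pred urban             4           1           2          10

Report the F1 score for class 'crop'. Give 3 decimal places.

0.571

Take TP from the diagonal, FP from the rest of the 'crop' prediction marginal, FN from the rest of the 'crop' actual marginal.
F1 score = 2·TP/(2·TP+FP+FN).
crop: TP=8, FP=2+1+2=5, FN=3+2+2=7 → 16/28 = 0.5714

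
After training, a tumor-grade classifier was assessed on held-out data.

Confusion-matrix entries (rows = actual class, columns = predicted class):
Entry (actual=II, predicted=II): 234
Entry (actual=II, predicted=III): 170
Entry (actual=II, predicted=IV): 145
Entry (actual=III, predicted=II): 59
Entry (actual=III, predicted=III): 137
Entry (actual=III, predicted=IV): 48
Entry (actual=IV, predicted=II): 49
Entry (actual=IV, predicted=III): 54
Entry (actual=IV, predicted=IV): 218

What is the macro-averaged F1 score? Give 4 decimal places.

0.5246

Per-class F1 score (2·TP/(2·TP+FP+FN)):
  II: TP=234, FP=59+49=108, FN=170+145=315 → 468/891 = 0.52525
  III: TP=137, FP=170+54=224, FN=59+48=107 → 274/605 = 0.45289
  IV: TP=218, FP=145+48=193, FN=49+54=103 → 436/732 = 0.59563
Macro-F1 score = mean = (0.52525 + 0.45289 + 0.59563) / 3 = 0.5246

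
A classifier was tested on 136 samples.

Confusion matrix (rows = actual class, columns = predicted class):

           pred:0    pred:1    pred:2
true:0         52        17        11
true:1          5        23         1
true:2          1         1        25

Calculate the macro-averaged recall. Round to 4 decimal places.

0.7897

Per-class recall (TP/(TP+FN)):
  0: TP=52, FN=17+11=28 → 52/80 = 0.65000
  1: TP=23, FN=5+1=6 → 23/29 = 0.79310
  2: TP=25, FN=1+1=2 → 25/27 = 0.92593
Macro-recall = mean = (0.65000 + 0.79310 + 0.92593) / 3 = 0.7897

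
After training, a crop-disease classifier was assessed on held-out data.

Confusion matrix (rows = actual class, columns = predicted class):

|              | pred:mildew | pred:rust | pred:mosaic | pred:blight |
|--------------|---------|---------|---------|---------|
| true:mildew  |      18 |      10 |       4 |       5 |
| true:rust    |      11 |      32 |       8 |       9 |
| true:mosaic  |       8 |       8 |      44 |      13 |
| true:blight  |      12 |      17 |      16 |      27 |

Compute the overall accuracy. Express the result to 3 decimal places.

0.500

Accuracy = trace / total = (18+32+44+27=121) / 242 = 121/242 = 0.500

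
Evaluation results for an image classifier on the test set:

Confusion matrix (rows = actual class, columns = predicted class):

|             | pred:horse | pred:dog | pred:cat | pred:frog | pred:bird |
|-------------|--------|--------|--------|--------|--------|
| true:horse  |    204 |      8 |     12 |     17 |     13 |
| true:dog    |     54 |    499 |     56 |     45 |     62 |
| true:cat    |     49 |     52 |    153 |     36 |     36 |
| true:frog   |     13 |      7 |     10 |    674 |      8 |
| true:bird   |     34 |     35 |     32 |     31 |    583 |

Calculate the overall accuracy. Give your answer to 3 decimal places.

0.776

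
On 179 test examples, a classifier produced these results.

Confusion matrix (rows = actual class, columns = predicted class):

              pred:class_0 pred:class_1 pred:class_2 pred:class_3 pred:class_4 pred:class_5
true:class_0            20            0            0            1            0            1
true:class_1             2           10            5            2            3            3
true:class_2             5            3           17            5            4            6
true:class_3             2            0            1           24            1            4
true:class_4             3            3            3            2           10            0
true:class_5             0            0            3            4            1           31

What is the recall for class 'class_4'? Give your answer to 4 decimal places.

Take TP from the diagonal, FP from the rest of the 'class_4' prediction marginal, FN from the rest of the 'class_4' actual marginal.
recall = TP/(TP+FN).
class_4: TP=10, FN=3+3+3+2+0=11 → 10/21 = 0.47619

0.4762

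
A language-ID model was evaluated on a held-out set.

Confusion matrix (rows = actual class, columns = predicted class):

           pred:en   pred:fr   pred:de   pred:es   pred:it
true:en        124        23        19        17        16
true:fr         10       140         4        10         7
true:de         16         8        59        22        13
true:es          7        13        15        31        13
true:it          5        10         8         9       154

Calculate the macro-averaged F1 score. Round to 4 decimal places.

0.6288

Per-class F1 score (2·TP/(2·TP+FP+FN)):
  en: TP=124, FP=10+16+7+5=38, FN=23+19+17+16=75 → 248/361 = 0.68698
  fr: TP=140, FP=23+8+13+10=54, FN=10+4+10+7=31 → 280/365 = 0.76712
  de: TP=59, FP=19+4+15+8=46, FN=16+8+22+13=59 → 118/223 = 0.52915
  es: TP=31, FP=17+10+22+9=58, FN=7+13+15+13=48 → 62/168 = 0.36905
  it: TP=154, FP=16+7+13+13=49, FN=5+10+8+9=32 → 308/389 = 0.79177
Macro-F1 score = mean = (0.68698 + 0.76712 + 0.52915 + 0.36905 + 0.79177) / 5 = 0.6288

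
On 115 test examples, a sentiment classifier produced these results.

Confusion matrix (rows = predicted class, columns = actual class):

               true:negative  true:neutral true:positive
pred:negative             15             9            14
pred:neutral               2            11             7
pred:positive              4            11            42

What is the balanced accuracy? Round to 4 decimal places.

0.5786

Balanced accuracy = mean of per-class recall.
  negative: recall = 15/21 = 0.71429
  neutral: recall = 11/31 = 0.35484
  positive: recall = 42/63 = 0.66667
Mean = (0.71429 + 0.35484 + 0.66667) / 3 = 0.5786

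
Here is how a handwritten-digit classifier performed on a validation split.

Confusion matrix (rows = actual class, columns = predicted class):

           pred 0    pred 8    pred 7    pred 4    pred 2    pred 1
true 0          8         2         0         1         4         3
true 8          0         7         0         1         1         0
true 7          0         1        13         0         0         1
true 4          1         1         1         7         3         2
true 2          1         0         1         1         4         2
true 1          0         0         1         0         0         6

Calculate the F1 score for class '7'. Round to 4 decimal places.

0.8387

One-vs-rest for '7': TP = diagonal; FP = other classes predicted '7'; FN = '7' predicted as other.
F1 score = 2·TP/(2·TP+FP+FN).
7: TP=13, FP=0+0+1+1+1=3, FN=0+1+0+0+1=2 → 26/31 = 0.83871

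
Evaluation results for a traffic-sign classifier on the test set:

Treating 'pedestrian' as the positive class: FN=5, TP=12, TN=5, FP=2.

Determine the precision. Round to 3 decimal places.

0.857

Precision = TP/(TP+FP) = 12/(12+2) = 12/14 = 0.857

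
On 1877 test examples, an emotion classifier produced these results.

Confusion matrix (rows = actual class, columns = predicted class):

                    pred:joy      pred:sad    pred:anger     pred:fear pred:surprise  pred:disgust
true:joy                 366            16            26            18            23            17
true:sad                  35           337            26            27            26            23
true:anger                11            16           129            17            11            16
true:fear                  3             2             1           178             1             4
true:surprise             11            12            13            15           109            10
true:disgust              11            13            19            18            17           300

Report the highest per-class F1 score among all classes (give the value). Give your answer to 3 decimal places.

Per-class F1 score (2·TP/(2·TP+FP+FN)):
  joy: TP=366, FP=35+11+3+11+11=71, FN=16+26+18+23+17=100 → 732/903 = 0.8106
  sad: TP=337, FP=16+16+2+12+13=59, FN=35+26+27+26+23=137 → 674/870 = 0.7747
  anger: TP=129, FP=26+26+1+13+19=85, FN=11+16+17+11+16=71 → 258/414 = 0.6232
  fear: TP=178, FP=18+27+17+15+18=95, FN=3+2+1+1+4=11 → 356/462 = 0.7706
  surprise: TP=109, FP=23+26+11+1+17=78, FN=11+12+13+15+10=61 → 218/357 = 0.6106
  disgust: TP=300, FP=17+23+16+4+10=70, FN=11+13+19+18+17=78 → 600/748 = 0.8021
Highest is class 'joy' with F1 score = 0.811.

0.811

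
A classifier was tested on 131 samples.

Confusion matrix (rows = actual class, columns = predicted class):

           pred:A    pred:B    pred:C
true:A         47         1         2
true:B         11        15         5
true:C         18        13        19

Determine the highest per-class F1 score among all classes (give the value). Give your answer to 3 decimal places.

0.746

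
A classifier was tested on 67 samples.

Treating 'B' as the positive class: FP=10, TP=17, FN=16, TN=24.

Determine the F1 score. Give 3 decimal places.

Precision = TP/(TP+FP) = 17/27 = 0.6296
Recall = TP/(TP+FN) = 17/33 = 0.5152
F1 = 2·TP/(2·TP+FP+FN) = 34/60 = 0.567

0.567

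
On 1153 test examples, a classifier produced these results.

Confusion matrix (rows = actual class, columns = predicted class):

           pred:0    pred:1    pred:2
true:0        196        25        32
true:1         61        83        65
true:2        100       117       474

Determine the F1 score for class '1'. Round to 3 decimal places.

F1 score = 2·TP/(2·TP+FP+FN).
1: TP=83, FP=25+117=142, FN=61+65=126 → 166/434 = 0.3825

0.382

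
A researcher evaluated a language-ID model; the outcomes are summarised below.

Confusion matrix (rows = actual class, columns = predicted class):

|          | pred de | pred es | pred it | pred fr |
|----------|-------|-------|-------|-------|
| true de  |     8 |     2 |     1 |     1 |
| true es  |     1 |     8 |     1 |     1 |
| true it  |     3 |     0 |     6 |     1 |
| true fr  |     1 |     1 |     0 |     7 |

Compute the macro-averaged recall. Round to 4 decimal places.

Per-class recall (TP/(TP+FN)):
  de: TP=8, FN=2+1+1=4 → 8/12 = 0.66667
  es: TP=8, FN=1+1+1=3 → 8/11 = 0.72727
  it: TP=6, FN=3+0+1=4 → 6/10 = 0.60000
  fr: TP=7, FN=1+1+0=2 → 7/9 = 0.77778
Macro-recall = mean = (0.66667 + 0.72727 + 0.60000 + 0.77778) / 4 = 0.6929

0.6929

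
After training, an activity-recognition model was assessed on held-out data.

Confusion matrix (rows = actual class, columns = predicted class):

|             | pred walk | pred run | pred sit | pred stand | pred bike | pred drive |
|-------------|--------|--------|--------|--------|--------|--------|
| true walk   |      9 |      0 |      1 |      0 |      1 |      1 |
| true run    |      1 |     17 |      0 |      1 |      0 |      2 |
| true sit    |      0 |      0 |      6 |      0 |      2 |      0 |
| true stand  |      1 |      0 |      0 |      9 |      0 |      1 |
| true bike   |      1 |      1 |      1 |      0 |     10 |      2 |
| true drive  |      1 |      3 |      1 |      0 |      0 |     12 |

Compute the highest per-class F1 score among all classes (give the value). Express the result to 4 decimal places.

Per-class F1 score (2·TP/(2·TP+FP+FN)):
  walk: TP=9, FP=1+0+1+1+1=4, FN=0+1+0+1+1=3 → 18/25 = 0.72000
  run: TP=17, FP=0+0+0+1+3=4, FN=1+0+1+0+2=4 → 34/42 = 0.80952
  sit: TP=6, FP=1+0+0+1+1=3, FN=0+0+0+2+0=2 → 12/17 = 0.70588
  stand: TP=9, FP=0+1+0+0+0=1, FN=1+0+0+0+1=2 → 18/21 = 0.85714
  bike: TP=10, FP=1+0+2+0+0=3, FN=1+1+1+0+2=5 → 20/28 = 0.71429
  drive: TP=12, FP=1+2+0+1+2=6, FN=1+3+1+0+0=5 → 24/35 = 0.68571
Highest is class 'stand' with F1 score = 0.8571.

0.8571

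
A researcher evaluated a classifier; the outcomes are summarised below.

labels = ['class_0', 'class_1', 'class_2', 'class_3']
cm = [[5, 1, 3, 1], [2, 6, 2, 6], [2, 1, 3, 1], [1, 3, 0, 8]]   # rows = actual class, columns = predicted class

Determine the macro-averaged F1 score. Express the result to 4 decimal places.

Per-class F1 score (2·TP/(2·TP+FP+FN)):
  class_0: TP=5, FP=2+2+1=5, FN=1+3+1=5 → 10/20 = 0.50000
  class_1: TP=6, FP=1+1+3=5, FN=2+2+6=10 → 12/27 = 0.44444
  class_2: TP=3, FP=3+2+0=5, FN=2+1+1=4 → 6/15 = 0.40000
  class_3: TP=8, FP=1+6+1=8, FN=1+3+0=4 → 16/28 = 0.57143
Macro-F1 score = mean = (0.50000 + 0.44444 + 0.40000 + 0.57143) / 4 = 0.4790

0.4790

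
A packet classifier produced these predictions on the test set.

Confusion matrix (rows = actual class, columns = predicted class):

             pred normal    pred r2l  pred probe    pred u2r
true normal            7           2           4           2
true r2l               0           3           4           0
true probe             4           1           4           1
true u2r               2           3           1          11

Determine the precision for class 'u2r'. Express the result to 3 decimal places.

Treat 'u2r' as positive and all other classes as negative.
precision = TP/(TP+FP).
u2r: TP=11, FP=2+0+1=3 → 11/14 = 0.7857

0.786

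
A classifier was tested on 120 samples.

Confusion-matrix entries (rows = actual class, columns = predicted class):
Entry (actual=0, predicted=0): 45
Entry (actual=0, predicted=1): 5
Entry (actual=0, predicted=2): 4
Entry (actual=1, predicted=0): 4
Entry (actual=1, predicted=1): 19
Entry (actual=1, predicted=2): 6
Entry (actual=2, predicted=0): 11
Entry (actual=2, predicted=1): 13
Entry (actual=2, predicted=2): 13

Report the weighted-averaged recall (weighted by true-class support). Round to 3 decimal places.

Per-class recall (TP/(TP+FN)):
  0: TP=45, FN=5+4=9 → 45/54 = 0.8333
  1: TP=19, FN=4+6=10 → 19/29 = 0.6552
  2: TP=13, FN=11+13=24 → 13/37 = 0.3514
Weighted-recall = Σ (supportᵢ/N)·recallᵢ with N=120: (54/120)·0.8333 + (29/120)·0.6552 + (37/120)·0.3514 = 0.642

0.642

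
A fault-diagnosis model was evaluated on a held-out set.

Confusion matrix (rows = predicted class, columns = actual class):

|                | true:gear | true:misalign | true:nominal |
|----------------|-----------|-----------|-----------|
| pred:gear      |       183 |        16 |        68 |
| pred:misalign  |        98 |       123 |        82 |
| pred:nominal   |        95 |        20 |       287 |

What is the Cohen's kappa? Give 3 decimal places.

0.406

Observed agreement pₒ = trace/N = 593/972 = 0.6101
Expected agreement pₑ = Σ (rowᵢ·colᵢ)/N² = (376·267 + 159·303 + 437·402)/972² = 0.3432
κ = (pₒ − pₑ)/(1 − pₑ) = (0.6101 − 0.3432)/(1 − 0.3432) = 0.406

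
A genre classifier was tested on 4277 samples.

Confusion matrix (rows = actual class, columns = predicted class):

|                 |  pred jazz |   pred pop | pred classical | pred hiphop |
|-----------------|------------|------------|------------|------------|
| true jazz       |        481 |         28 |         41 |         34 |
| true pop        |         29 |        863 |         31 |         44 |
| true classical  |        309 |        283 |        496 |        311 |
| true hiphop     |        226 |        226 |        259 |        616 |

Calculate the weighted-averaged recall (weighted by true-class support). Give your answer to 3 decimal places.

Per-class recall (TP/(TP+FN)):
  jazz: TP=481, FN=28+41+34=103 → 481/584 = 0.8236
  pop: TP=863, FN=29+31+44=104 → 863/967 = 0.8925
  classical: TP=496, FN=309+283+311=903 → 496/1399 = 0.3545
  hiphop: TP=616, FN=226+226+259=711 → 616/1327 = 0.4642
Weighted-recall = Σ (supportᵢ/N)·recallᵢ with N=4277: (584/4277)·0.8236 + (967/4277)·0.8925 + (1399/4277)·0.3545 + (1327/4277)·0.4642 = 0.574

0.574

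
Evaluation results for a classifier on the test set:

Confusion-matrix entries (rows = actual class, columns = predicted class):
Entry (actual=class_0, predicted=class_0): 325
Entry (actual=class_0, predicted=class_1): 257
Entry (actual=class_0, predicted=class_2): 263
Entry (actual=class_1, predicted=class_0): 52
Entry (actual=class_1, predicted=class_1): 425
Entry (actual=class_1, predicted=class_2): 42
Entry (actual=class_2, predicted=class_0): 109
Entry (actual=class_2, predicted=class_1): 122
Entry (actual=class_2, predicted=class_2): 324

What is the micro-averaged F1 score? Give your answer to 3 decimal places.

0.560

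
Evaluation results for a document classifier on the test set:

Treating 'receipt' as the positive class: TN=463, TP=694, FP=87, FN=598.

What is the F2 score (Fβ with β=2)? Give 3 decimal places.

0.583

Fβ = (1+β²)·TP / ((1+β²)·TP + β²·FN + FP), with β²=4
= 5·694 / (5·694 + 4·598 + 87) = 0.583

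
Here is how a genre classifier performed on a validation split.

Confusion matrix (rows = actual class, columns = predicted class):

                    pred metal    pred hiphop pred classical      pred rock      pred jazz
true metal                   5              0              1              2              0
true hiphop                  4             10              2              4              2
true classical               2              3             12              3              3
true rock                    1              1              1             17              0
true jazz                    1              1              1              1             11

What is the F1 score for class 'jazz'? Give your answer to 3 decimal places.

0.710

F1 score = 2·TP/(2·TP+FP+FN).
jazz: TP=11, FP=0+2+3+0=5, FN=1+1+1+1=4 → 22/31 = 0.7097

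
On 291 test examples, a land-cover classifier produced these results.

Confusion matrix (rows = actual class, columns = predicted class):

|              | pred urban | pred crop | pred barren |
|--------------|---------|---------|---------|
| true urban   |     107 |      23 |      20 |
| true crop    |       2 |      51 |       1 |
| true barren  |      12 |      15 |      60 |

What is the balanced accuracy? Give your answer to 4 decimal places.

Balanced accuracy = mean of per-class recall.
  urban: recall = 107/150 = 0.71333
  crop: recall = 51/54 = 0.94444
  barren: recall = 60/87 = 0.68966
Mean = (0.71333 + 0.94444 + 0.68966) / 3 = 0.7825

0.7825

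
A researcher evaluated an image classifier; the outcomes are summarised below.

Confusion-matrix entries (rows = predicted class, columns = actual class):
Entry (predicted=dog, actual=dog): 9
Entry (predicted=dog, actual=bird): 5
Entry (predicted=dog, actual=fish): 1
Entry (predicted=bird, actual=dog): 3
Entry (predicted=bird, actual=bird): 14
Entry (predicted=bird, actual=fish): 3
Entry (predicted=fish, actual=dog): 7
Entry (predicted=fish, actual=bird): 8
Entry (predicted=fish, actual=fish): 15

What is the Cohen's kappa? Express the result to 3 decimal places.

0.380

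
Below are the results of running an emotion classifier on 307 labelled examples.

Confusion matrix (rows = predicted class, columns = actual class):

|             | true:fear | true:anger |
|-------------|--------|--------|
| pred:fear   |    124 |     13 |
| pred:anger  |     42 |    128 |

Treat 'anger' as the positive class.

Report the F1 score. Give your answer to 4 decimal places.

0.8232

Precision = TP/(TP+FP) = 128/170 = 0.7529
Recall = TP/(TP+FN) = 128/141 = 0.9078
F1 = 2·TP/(2·TP+FP+FN) = 256/311 = 0.8232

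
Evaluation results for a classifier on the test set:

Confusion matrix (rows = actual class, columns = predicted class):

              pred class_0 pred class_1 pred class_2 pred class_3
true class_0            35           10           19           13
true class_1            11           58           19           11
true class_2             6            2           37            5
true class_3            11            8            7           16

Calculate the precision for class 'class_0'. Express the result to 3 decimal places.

0.556

Take TP from the diagonal, FP from the rest of the 'class_0' prediction marginal, FN from the rest of the 'class_0' actual marginal.
precision = TP/(TP+FP).
class_0: TP=35, FP=11+6+11=28 → 35/63 = 0.5556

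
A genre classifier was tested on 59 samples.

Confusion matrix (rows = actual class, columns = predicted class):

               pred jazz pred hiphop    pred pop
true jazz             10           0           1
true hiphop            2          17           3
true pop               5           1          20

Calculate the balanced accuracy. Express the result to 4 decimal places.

Balanced accuracy = mean of per-class recall.
  jazz: recall = 10/11 = 0.90909
  hiphop: recall = 17/22 = 0.77273
  pop: recall = 20/26 = 0.76923
Mean = (0.90909 + 0.77273 + 0.76923) / 3 = 0.8170

0.8170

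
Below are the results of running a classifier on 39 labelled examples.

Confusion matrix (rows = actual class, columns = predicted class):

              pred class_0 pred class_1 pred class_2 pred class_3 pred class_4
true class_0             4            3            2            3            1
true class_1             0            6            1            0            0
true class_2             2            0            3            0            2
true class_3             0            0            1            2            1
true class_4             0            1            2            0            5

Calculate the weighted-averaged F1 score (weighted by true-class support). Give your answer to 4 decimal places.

Per-class F1 score (2·TP/(2·TP+FP+FN)):
  class_0: TP=4, FP=0+2+0+0=2, FN=3+2+3+1=9 → 8/19 = 0.42105
  class_1: TP=6, FP=3+0+0+1=4, FN=0+1+0+0=1 → 12/17 = 0.70588
  class_2: TP=3, FP=2+1+1+2=6, FN=2+0+0+2=4 → 6/16 = 0.37500
  class_3: TP=2, FP=3+0+0+0=3, FN=0+0+1+1=2 → 4/9 = 0.44444
  class_4: TP=5, FP=1+0+2+1=4, FN=0+1+2+0=3 → 10/17 = 0.58824
Weighted-F1 score = Σ (supportᵢ/N)·F1 scoreᵢ with N=39: (13/39)·0.42105 + (7/39)·0.70588 + (7/39)·0.37500 + (4/39)·0.44444 + (8/39)·0.58824 = 0.5006

0.5006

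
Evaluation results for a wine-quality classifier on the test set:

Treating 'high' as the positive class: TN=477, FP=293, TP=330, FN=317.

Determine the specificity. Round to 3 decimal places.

0.619

Specificity = TN/(TN+FP) = 477/(477+293) = 0.619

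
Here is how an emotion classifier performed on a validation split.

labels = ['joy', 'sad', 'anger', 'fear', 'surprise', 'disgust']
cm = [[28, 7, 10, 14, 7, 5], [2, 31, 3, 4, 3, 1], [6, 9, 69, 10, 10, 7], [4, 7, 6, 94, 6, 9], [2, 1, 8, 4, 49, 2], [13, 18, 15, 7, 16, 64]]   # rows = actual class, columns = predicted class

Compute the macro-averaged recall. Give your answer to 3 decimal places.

Per-class recall (TP/(TP+FN)):
  joy: TP=28, FN=7+10+14+7+5=43 → 28/71 = 0.3944
  sad: TP=31, FN=2+3+4+3+1=13 → 31/44 = 0.7045
  anger: TP=69, FN=6+9+10+10+7=42 → 69/111 = 0.6216
  fear: TP=94, FN=4+7+6+6+9=32 → 94/126 = 0.7460
  surprise: TP=49, FN=2+1+8+4+2=17 → 49/66 = 0.7424
  disgust: TP=64, FN=13+18+15+7+16=69 → 64/133 = 0.4812
Macro-recall = mean = (0.3944 + 0.7045 + 0.6216 + 0.7460 + 0.7424 + 0.4812) / 6 = 0.615

0.615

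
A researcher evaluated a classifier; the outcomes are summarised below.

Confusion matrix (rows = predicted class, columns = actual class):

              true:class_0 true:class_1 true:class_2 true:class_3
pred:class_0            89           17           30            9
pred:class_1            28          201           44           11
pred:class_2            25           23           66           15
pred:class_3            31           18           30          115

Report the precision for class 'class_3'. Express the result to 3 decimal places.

0.593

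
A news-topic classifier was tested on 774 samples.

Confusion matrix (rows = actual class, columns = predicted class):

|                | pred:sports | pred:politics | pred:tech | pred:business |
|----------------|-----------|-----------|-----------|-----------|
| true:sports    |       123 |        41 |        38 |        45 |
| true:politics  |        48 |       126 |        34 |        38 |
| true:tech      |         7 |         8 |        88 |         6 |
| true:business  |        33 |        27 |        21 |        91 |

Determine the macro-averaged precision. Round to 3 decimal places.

0.550

Per-class precision (TP/(TP+FP)):
  sports: TP=123, FP=48+7+33=88 → 123/211 = 0.5829
  politics: TP=126, FP=41+8+27=76 → 126/202 = 0.6238
  tech: TP=88, FP=38+34+21=93 → 88/181 = 0.4862
  business: TP=91, FP=45+38+6=89 → 91/180 = 0.5056
Macro-precision = mean = (0.5829 + 0.6238 + 0.4862 + 0.5056) / 4 = 0.550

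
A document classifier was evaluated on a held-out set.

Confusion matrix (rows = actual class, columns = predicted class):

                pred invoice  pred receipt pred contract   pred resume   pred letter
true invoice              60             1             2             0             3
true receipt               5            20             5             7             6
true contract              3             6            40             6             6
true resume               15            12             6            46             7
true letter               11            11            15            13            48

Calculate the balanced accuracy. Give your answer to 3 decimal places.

Balanced accuracy = mean of per-class recall.
  invoice: recall = 60/66 = 0.9091
  receipt: recall = 20/43 = 0.4651
  contract: recall = 40/61 = 0.6557
  resume: recall = 46/86 = 0.5349
  letter: recall = 48/98 = 0.4898
Mean = (0.9091 + 0.4651 + 0.6557 + 0.5349 + 0.4898) / 5 = 0.611

0.611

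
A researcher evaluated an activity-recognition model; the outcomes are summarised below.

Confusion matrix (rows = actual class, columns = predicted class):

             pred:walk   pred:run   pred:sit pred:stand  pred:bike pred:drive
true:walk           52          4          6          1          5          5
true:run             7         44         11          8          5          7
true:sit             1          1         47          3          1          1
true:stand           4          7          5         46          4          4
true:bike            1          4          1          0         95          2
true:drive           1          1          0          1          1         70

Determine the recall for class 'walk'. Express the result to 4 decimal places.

0.7123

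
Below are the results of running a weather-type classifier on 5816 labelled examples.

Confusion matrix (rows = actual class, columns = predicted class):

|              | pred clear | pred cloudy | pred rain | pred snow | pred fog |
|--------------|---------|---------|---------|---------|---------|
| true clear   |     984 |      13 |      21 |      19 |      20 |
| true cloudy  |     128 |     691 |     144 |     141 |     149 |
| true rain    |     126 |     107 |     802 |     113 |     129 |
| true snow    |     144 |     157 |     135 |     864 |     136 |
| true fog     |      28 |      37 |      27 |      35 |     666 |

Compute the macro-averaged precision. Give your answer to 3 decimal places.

0.688

Per-class precision (TP/(TP+FP)):
  clear: TP=984, FP=128+126+144+28=426 → 984/1410 = 0.6979
  cloudy: TP=691, FP=13+107+157+37=314 → 691/1005 = 0.6876
  rain: TP=802, FP=21+144+135+27=327 → 802/1129 = 0.7104
  snow: TP=864, FP=19+141+113+35=308 → 864/1172 = 0.7372
  fog: TP=666, FP=20+149+129+136=434 → 666/1100 = 0.6055
Macro-precision = mean = (0.6979 + 0.6876 + 0.7104 + 0.7372 + 0.6055) / 5 = 0.688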